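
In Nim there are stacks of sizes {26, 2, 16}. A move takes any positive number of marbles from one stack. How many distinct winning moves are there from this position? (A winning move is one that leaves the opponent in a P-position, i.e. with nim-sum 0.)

1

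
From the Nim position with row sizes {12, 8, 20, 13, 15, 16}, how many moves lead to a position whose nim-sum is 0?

Nim-sum: 12 ⊕ 8 ⊕ 20 ⊕ 13 ⊕ 15 ⊕ 16 = 2.
The overall nim-sum is X = 2. A row of size p has a winning move iff p XOR X < p (reduce it to p XOR X).
  12: 12 XOR 2 = 14 ≥ 12 — no move.
  8: 8 XOR 2 = 10 ≥ 8 — no move.
  20: 20 XOR 2 = 22 ≥ 20 — no move.
  13: 13 XOR 2 = 15 ≥ 13 — no move.
  15: 15 XOR 2 = 13 < 15 — winning move (to 13).
  16: 16 XOR 2 = 18 ≥ 16 — no move.
That gives 1 winning move.

1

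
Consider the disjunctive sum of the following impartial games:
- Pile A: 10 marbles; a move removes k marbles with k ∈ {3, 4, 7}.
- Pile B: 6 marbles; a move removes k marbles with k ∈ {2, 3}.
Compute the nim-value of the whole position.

0

For pile A, compute g(0), g(1), … with moves {3, 4, 7}:
k:     0  1  2  3  4  5  6  7  8  9 10
g(k):  0  0  0  1  1  1  2  2  2  3  0
So g(10) = 0.
For pile B, compute g(0), g(1), … with moves {2, 3}:
k:     0  1  2  3  4  5  6
g(k):  0  0  1  1  2  0  0
So g(6) = 0.
The value of a disjunctive sum is the nim-sum of the parts.
Combined value = 0 XOR 0 = 0.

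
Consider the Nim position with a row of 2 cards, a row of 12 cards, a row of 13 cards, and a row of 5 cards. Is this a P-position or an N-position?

Nim-sum: 2 ⊕ 12 ⊕ 13 ⊕ 5 = 6.
The nim-sum is 6 ≠ 0, so this is an N-position: the player to move can win.

N-position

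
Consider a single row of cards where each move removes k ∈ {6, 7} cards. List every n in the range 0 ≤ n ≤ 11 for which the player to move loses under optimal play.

0, 1, 2, 3, 4, 5

Compute g(0), g(1), … for moves {6, 7}:
g(0) = mex{} = 0
g(1) = mex{} = 0
g(2) = mex{} = 0
g(3) = mex{} = 0
g(4) = mex{} = 0
g(5) = mex{} = 0
g(6) = mex{0} = 1
g(7) = mex{0} = 1
g(8) = mex{0} = 1
g(9) = mex{0} = 1
g(10) = mex{0} = 1
g(11) = mex{0} = 1
The P-positions (g = 0) in 0..11 are 0, 1, 2, 3, 4, 5.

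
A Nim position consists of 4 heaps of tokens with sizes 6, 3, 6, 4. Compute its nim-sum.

7

In binary:
  110  (6)
  011  (3)
  110  (6)
  100  (4)
  ---
  111  (7)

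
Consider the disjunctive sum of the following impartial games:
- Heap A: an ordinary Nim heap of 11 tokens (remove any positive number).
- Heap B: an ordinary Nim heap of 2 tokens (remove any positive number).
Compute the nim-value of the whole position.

9

Heap A is a plain Nim heap of size 11, so its Grundy value is 11.
Heap B is a plain Nim heap of size 2, so its Grundy value is 2.
By the Sprague-Grundy theorem, the Grundy value of a sum of independent games is the XOR of the component values.
Combined value = 11 XOR 2 = 9.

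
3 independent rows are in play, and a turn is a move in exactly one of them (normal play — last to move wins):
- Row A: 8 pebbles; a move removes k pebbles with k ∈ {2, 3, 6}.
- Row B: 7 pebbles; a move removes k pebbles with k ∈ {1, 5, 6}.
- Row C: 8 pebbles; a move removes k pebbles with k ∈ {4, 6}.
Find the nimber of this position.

Build the Grundy sequence for row A with g(k) = mex{g(k−s) : s ∈ {2, 3, 6}, s ≤ k}:
k:     0  1  2  3  4  5  6  7  8
g(k):  0  0  1  1  2  0  3  1  2
So g(8) = 2.
For row B, compute g(0), g(1), … with moves {1, 5, 6}:
g(0) = mex{} = 0
g(1) = mex{0} = 1
g(2) = mex{1} = 0
g(3) = mex{0} = 1
g(4) = mex{1} = 0
g(5) = mex{0} = 1
g(6) = mex{0,1} = 2
g(7) = mex{0,1,2} = 3
So g(7) = 3.
Grundy values for row C (subtraction set {4, 6}):
k:     0  1  2  3  4  5  6  7  8
g(k):  0  0  0  0  1  1  1  1  2
So g(8) = 2.
The value of a disjunctive sum is the nim-sum of the parts.
Combined value = 2 ⊕ 3 ⊕ 2 = 3.

3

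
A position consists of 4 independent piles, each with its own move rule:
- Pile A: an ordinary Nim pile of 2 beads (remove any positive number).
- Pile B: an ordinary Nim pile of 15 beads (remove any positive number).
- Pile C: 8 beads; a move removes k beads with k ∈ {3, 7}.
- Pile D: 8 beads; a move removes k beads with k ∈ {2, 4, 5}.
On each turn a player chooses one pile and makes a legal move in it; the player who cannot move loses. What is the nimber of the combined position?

15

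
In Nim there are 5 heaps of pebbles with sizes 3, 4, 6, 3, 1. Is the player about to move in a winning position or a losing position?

Winning position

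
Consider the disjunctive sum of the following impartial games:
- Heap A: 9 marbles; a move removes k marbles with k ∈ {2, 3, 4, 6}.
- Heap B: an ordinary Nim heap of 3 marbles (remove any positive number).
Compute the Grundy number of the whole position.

Grundy values for heap A (subtraction set {2, 3, 4, 6}):
k:     0  1  2  3  4  5  6  7  8  9
g(k):  0  0  1  1  2  2  3  3  0  0
So g(9) = 0.
Heap B is a plain Nim heap of size 3, so its Grundy value is 3.
By the Sprague-Grundy theorem, the Grundy value of a sum of independent games is the XOR of the component values.
Combined value = 0 ⊕ 3 = 3.

3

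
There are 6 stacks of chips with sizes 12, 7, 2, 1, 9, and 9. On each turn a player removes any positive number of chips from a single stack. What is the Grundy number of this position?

Nim-sum: 12 ^ 7 ^ 2 ^ 1 ^ 9 ^ 9 = 8.

8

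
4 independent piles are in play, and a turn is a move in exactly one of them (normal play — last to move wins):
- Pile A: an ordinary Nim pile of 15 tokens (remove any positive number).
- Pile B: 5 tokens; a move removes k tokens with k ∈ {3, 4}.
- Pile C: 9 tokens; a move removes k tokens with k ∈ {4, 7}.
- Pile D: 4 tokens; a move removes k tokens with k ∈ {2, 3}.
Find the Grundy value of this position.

Pile A is a plain Nim pile of size 15, so its Grundy value is 15.
Build the Grundy sequence for pile B with g(k) = mex{g(k−s) : s ∈ {3, 4}, s ≤ k}:
g(0) = mex{} = 0
g(1) = mex{} = 0
g(2) = mex{} = 0
g(3) = mex{0} = 1
g(4) = mex{0} = 1
g(5) = mex{0} = 1
So g(5) = 1.
For pile C, compute g(0), g(1), … with moves {4, 7}:
k:     0  1  2  3  4  5  6  7  8  9
g(k):  0  0  0  0  1  1  1  1  2  2
So g(9) = 2.
For pile D, compute g(0), g(1), … with moves {2, 3}:
g(0) = mex{} = 0
g(1) = mex{} = 0
g(2) = mex{0} = 1
g(3) = mex{0} = 1
g(4) = mex{0,1} = 2
So g(4) = 2.
By the Sprague-Grundy theorem, the Grundy value of a sum of independent games is the XOR of the component values.
Combined value = 15 XOR 1 XOR 2 XOR 2 = 14.

14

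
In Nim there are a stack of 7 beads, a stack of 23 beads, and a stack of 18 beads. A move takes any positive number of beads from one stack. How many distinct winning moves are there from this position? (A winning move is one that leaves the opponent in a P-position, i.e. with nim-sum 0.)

3

Bitwise XOR of the heap sizes:
  00111  (7)
  10111  (23)
  10010  (18)
  -----
  00010  (2)
The overall nim-sum is X = 2. A stack of size p has a winning move iff p XOR X < p (reduce it to p XOR X).
  7: 7 XOR 2 = 5 < 7 — winning move (to 5).
  23: 23 XOR 2 = 21 < 23 — winning move (to 21).
  18: 18 XOR 2 = 16 < 18 — winning move (to 16).
That gives 3 winning moves.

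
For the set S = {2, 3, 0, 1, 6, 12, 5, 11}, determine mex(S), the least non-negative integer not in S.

The values 0, 1, 2, 3 are all present; 4 is the first non-negative integer missing from the set.

4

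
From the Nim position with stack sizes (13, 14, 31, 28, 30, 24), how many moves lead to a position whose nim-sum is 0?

5

In binary:
  01101  (13)
  01110  (14)
  11111  (31)
  11100  (28)
  11110  (30)
  11000  (24)
  -----
  00110  (6)
The overall nim-sum is X = 6. A stack of size p has a winning move iff p XOR X < p (reduce it to p XOR X).
  13: 13 XOR 6 = 11 < 13 — winning move (to 11).
  14: 14 XOR 6 = 8 < 14 — winning move (to 8).
  31: 31 XOR 6 = 25 < 31 — winning move (to 25).
  28: 28 XOR 6 = 26 < 28 — winning move (to 26).
  30: 30 XOR 6 = 24 < 30 — winning move (to 24).
  24: 24 XOR 6 = 30 ≥ 24 — no move.
That gives 5 winning moves.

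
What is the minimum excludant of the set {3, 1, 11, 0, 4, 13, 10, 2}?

5

The values 0, 1, 2, 3, 4 are all present; 5 is the first non-negative integer missing from the set.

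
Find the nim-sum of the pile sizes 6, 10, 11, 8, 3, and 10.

Compute the nim-sum pairwise:
6 ^ 10 = 12
12 ^ 11 = 7
7 ^ 8 = 15
15 ^ 3 = 12
12 ^ 10 = 6

6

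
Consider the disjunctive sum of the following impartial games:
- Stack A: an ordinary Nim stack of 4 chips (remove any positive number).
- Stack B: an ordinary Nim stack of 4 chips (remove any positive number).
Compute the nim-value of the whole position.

0

Stack A is a plain Nim stack of size 4, so its Grundy value is 4.
Stack B is a plain Nim stack of size 4, so its Grundy value is 4.
By the Sprague-Grundy theorem, the Grundy value of a sum of independent games is the XOR of the component values.
Combined value = 4 XOR 4 = 0.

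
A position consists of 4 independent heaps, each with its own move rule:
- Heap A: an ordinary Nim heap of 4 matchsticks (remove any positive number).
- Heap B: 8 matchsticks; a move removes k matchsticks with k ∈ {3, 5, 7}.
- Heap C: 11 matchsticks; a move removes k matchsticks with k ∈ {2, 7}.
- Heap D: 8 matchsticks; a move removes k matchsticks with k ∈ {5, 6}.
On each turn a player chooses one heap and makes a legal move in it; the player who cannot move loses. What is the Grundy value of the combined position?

6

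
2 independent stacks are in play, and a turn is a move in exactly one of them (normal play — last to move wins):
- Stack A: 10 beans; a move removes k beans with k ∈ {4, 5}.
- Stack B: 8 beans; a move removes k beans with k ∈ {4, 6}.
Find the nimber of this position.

Build the Grundy sequence for stack A with g(k) = mex{g(k−s) : s ∈ {4, 5}, s ≤ k}:
k:     0  1  2  3  4  5  6  7  8  9 10
g(k):  0  0  0  0  1  1  1  1  2  0  0
So g(10) = 0.
For stack B, compute g(0), g(1), … with moves {4, 6}:
k:     0  1  2  3  4  5  6  7  8
g(k):  0  0  0  0  1  1  1  1  2
So g(8) = 2.
The value of a disjunctive sum is the nim-sum of the parts.
Combined value = 0 XOR 2 = 2.

2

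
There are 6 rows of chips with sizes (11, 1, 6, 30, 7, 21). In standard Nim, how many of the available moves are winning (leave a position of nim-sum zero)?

0

Compute the nim-sum pairwise:
11 ^ 1 = 10
10 ^ 6 = 12
12 ^ 30 = 18
18 ^ 7 = 21
21 ^ 21 = 0
The nim-sum is already 0, so every move leaves a nonzero nim-sum — there are no winning moves.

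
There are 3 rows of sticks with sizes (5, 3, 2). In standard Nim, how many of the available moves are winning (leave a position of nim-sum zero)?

1

Nim-sum: 5 ⊕ 3 ⊕ 2 = 4.
The overall nim-sum is X = 4. A row of size p has a winning move iff p XOR X < p (reduce it to p XOR X).
  5: 5 XOR 4 = 1 < 5 — winning move (to 1).
  3: 3 XOR 4 = 7 ≥ 3 — no move.
  2: 2 XOR 4 = 6 ≥ 2 — no move.
That gives 1 winning move.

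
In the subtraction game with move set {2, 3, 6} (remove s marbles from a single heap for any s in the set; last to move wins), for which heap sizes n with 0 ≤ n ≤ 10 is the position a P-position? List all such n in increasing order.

Build the Grundy sequence with g(k) = mex{g(k−s) : s ∈ {2, 3, 6}, s ≤ k}:
g(0) = mex{} = 0
g(1) = mex{} = 0
g(2) = mex{0} = 1
g(3) = mex{0} = 1
g(4) = mex{0,1} = 2
g(5) = mex{1} = 0
g(6) = mex{0,1,2} = 3
g(7) = mex{0,2} = 1
g(8) = mex{0,1,3} = 2
g(9) = mex{1,3} = 0
g(10) = mex{1,2} = 0
The P-positions (g = 0) in 0..10 are 0, 1, 5, 9, 10.

0, 1, 5, 9, 10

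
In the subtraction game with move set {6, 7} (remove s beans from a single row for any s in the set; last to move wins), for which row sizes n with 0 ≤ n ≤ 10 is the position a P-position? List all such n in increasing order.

0, 1, 2, 3, 4, 5

Grundy values for subtraction set {6, 7}:
g(0) = mex{} = 0
g(1) = mex{} = 0
g(2) = mex{} = 0
g(3) = mex{} = 0
g(4) = mex{} = 0
g(5) = mex{} = 0
g(6) = mex{0} = 1
g(7) = mex{0} = 1
g(8) = mex{0} = 1
g(9) = mex{0} = 1
g(10) = mex{0} = 1
The P-positions (g = 0) in 0..10 are 0, 1, 2, 3, 4, 5.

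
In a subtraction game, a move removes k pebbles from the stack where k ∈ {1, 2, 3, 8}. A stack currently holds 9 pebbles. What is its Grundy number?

0

Build the Grundy sequence with g(k) = mex{g(k−s) : s ∈ {1, 2, 3, 8}, s ≤ k}:
g(0) = mex{} = 0
g(1) = mex{0} = 1
g(2) = mex{0,1} = 2
g(3) = mex{0,1,2} = 3
g(4) = mex{1,2,3} = 0
g(5) = mex{0,2,3} = 1
g(6) = mex{0,1,3} = 2
g(7) = mex{0,1,2} = 3
g(8) = mex{0,1,2,3} = 4
g(9) = mex{1,2,3,4} = 0
So g(9) = 0.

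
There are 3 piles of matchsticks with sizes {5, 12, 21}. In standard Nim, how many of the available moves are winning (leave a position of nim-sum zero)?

Bitwise XOR of the heap sizes:
  00101  (5)
  01100  (12)
  10101  (21)
  -----
  11100  (28)
The overall nim-sum is X = 28. A pile of size p has a winning move iff p XOR X < p (reduce it to p XOR X).
  5: 5 XOR 28 = 25 ≥ 5 — no move.
  12: 12 XOR 28 = 16 ≥ 12 — no move.
  21: 21 XOR 28 = 9 < 21 — winning move (to 9).
That gives 1 winning move.

1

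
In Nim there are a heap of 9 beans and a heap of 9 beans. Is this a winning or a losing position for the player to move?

Nim-sum: 9 ⊕ 9 = 0.
The nim-sum is 0, so this is a P-position: the player to move is in a losing position under optimal play.

Losing position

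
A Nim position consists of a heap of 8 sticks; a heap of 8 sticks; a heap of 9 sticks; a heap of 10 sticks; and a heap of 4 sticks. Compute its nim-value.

7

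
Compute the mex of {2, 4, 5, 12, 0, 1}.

3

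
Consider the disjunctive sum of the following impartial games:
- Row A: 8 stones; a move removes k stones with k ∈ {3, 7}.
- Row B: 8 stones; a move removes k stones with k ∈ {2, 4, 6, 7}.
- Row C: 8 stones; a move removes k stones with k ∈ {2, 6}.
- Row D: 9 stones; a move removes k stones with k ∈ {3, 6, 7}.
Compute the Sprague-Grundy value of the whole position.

Build the Grundy sequence for row A with g(k) = mex{g(k−s) : s ∈ {3, 7}, s ≤ k}:
k:     0  1  2  3  4  5  6  7  8
g(k):  0  0  0  1  1  1  0  2  2
So g(8) = 2.
Grundy values for row B (subtraction set {2, 4, 6, 7}):
g(0) = mex{} = 0
g(1) = mex{} = 0
g(2) = mex{0} = 1
g(3) = mex{0} = 1
g(4) = mex{0,1} = 2
g(5) = mex{0,1} = 2
g(6) = mex{0,1,2} = 3
g(7) = mex{0,1,2} = 3
g(8) = mex{0,1,2,3} = 4
So g(8) = 4.
For row C, compute g(0), g(1), … with moves {2, 6}:
g(0) = mex{} = 0
g(1) = mex{} = 0
g(2) = mex{0} = 1
g(3) = mex{0} = 1
g(4) = mex{1} = 0
g(5) = mex{1} = 0
g(6) = mex{0} = 1
g(7) = mex{0} = 1
g(8) = mex{1} = 0
So g(8) = 0.
Build the Grundy sequence for row D with g(k) = mex{g(k−s) : s ∈ {3, 6, 7}, s ≤ k}:
k:     0  1  2  3  4  5  6  7  8  9
g(k):  0  0  0  1  1  1  2  2  2  3
So g(9) = 3.
The value of a disjunctive sum is the nim-sum of the parts.
Combined value = 2 XOR 4 XOR 0 XOR 3 = 5.

5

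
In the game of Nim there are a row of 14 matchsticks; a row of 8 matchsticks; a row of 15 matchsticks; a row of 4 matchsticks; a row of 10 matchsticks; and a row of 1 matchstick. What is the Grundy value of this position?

6

Nim-sum: 14 XOR 8 XOR 15 XOR 4 XOR 10 XOR 1 = 6.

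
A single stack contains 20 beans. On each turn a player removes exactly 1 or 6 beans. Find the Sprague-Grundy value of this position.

2

Build the Grundy sequence with g(k) = mex{g(k−s) : s ∈ {1, 6}, s ≤ k}:
k:     0  1  2  3  4  5  6  7  8  9 10 11 12 13 14 15 16 17 18 19 20
g(k):  0  1  0  1  0  1  2  0  1  0  1  0  1  2  0  1  0  1  0  1  2
So g(20) = 2.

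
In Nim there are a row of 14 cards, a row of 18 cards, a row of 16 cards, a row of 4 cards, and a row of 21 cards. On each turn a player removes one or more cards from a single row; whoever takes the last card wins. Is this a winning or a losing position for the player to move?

Winning position

Nim-sum: 14 ⊕ 18 ⊕ 16 ⊕ 4 ⊕ 21 = 29.
The nim-sum is 29 ≠ 0, so this is an N-position: the player to move can win.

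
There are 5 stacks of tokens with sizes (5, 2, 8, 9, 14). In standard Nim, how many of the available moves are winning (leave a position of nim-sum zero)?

3

Bitwise XOR of the heap sizes:
  0101  (5)
  0010  (2)
  1000  (8)
  1001  (9)
  1110  (14)
  ----
  1000  (8)
The overall nim-sum is X = 8. A stack of size p has a winning move iff p XOR X < p (reduce it to p XOR X).
  5: 5 XOR 8 = 13 ≥ 5 — no move.
  2: 2 XOR 8 = 10 ≥ 2 — no move.
  8: 8 XOR 8 = 0 < 8 — winning move (to 0).
  9: 9 XOR 8 = 1 < 9 — winning move (to 1).
  14: 14 XOR 8 = 6 < 14 — winning move (to 6).
That gives 3 winning moves.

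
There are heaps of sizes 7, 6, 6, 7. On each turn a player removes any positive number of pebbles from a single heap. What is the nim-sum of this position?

0

Compute the nim-sum pairwise:
7 ⊕ 6 = 1
1 ⊕ 6 = 7
7 ⊕ 7 = 0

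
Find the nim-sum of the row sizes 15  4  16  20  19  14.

18

Compute the nim-sum pairwise:
15 XOR 4 = 11
11 XOR 16 = 27
27 XOR 20 = 15
15 XOR 19 = 28
28 XOR 14 = 18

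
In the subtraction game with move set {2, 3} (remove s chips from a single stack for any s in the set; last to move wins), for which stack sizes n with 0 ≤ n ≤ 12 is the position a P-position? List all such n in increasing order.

Grundy values for subtraction set {2, 3}:
g(0) = mex{} = 0
g(1) = mex{} = 0
g(2) = mex{0} = 1
g(3) = mex{0} = 1
g(4) = mex{0,1} = 2
g(5) = mex{1} = 0
g(6) = mex{1,2} = 0
g(7) = mex{0,2} = 1
g(8) = mex{0} = 1
g(9) = mex{0,1} = 2
g(10) = mex{1} = 0
g(11) = mex{1,2} = 0
g(12) = mex{0,2} = 1
The P-positions (g = 0) in 0..12 are 0, 1, 5, 6, 10, 11.

0, 1, 5, 6, 10, 11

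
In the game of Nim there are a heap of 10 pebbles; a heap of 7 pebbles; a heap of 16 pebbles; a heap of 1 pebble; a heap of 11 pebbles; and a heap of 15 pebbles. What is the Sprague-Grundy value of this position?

24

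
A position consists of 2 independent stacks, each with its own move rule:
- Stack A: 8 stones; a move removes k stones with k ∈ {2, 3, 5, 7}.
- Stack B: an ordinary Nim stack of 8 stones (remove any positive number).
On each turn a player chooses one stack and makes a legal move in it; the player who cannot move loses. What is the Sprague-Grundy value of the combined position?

Grundy values for stack A (subtraction set {2, 3, 5, 7}):
k:     0  1  2  3  4  5  6  7  8
g(k):  0  0  1  1  2  2  3  3  4
So g(8) = 4.
Stack B is a plain Nim stack of size 8, so its Grundy value is 8.
The value of a disjunctive sum is the nim-sum of the parts.
Combined value = 4 XOR 8 = 12.

12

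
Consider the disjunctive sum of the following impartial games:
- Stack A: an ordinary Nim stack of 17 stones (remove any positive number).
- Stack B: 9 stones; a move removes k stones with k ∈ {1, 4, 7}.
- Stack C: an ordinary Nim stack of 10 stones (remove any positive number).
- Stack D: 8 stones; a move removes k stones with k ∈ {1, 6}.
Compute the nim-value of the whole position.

27

Stack A is a plain Nim stack of size 17, so its Grundy value is 17.
For stack B, compute g(0), g(1), … with moves {1, 4, 7}:
k:     0  1  2  3  4  5  6  7  8  9
g(k):  0  1  0  1  2  0  1  2  0  1
So g(9) = 1.
Stack C is a plain Nim stack of size 10, so its Grundy value is 10.
For stack D, compute g(0), g(1), … with moves {1, 6}:
k:     0  1  2  3  4  5  6  7  8
g(k):  0  1  0  1  0  1  2  0  1
So g(8) = 1.
By the Sprague-Grundy theorem, the Grundy value of a sum of independent games is the XOR of the component values.
Combined value = 17 ⊕ 1 ⊕ 10 ⊕ 1 = 27.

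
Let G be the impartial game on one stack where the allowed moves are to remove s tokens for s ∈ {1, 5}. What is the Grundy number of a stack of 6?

Build the Grundy sequence with g(k) = mex{g(k−s) : s ∈ {1, 5}, s ≤ k}:
k:     0  1  2  3  4  5  6
g(k):  0  1  0  1  0  1  0
So g(6) = 0.

0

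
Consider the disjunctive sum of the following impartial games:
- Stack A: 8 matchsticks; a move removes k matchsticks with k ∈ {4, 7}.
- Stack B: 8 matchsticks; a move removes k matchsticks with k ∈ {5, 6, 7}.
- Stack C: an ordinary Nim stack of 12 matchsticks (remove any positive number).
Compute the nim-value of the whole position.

15

For stack A, compute g(0), g(1), … with moves {4, 7}:
g(0) = mex{} = 0
g(1) = mex{} = 0
g(2) = mex{} = 0
g(3) = mex{} = 0
g(4) = mex{0} = 1
g(5) = mex{0} = 1
g(6) = mex{0} = 1
g(7) = mex{0} = 1
g(8) = mex{0,1} = 2
So g(8) = 2.
Grundy values for stack B (subtraction set {5, 6, 7}):
g(0) = mex{} = 0
g(1) = mex{} = 0
g(2) = mex{} = 0
g(3) = mex{} = 0
g(4) = mex{} = 0
g(5) = mex{0} = 1
g(6) = mex{0} = 1
g(7) = mex{0} = 1
g(8) = mex{0} = 1
So g(8) = 1.
Stack C is a plain Nim stack of size 12, so its Grundy value is 12.
By the Sprague-Grundy theorem, the Grundy value of a sum of independent games is the XOR of the component values.
Combined value = 2 XOR 1 XOR 12 = 15.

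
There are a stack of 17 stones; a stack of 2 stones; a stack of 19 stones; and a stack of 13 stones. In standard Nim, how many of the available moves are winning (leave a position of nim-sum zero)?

1

Compute the nim-sum pairwise:
17 ⊕ 2 = 19
19 ⊕ 19 = 0
0 ⊕ 13 = 13
The overall nim-sum is X = 13. A stack of size p has a winning move iff p XOR X < p (reduce it to p XOR X).
  17: 17 XOR 13 = 28 ≥ 17 — no move.
  2: 2 XOR 13 = 15 ≥ 2 — no move.
  19: 19 XOR 13 = 30 ≥ 19 — no move.
  13: 13 XOR 13 = 0 < 13 — winning move (to 0).
That gives 1 winning move.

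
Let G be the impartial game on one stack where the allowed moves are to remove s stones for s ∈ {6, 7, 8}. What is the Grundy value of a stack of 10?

1

Grundy values for subtraction set {6, 7, 8}:
k:     0  1  2  3  4  5  6  7  8  9 10
g(k):  0  0  0  0  0  0  1  1  1  1  1
So g(10) = 1.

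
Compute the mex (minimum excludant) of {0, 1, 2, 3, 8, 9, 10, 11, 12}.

4

The values 0, 1, 2, 3 are all present; 4 is the first non-negative integer missing from the set.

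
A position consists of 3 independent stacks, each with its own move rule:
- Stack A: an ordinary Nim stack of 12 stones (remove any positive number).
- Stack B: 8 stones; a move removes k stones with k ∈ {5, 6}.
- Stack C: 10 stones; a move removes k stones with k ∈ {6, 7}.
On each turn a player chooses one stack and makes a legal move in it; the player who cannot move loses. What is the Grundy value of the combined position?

Stack A is a plain Nim stack of size 12, so its Grundy value is 12.
Build the Grundy sequence for stack B with g(k) = mex{g(k−s) : s ∈ {5, 6}, s ≤ k}:
g(0) = mex{} = 0
g(1) = mex{} = 0
g(2) = mex{} = 0
g(3) = mex{} = 0
g(4) = mex{} = 0
g(5) = mex{0} = 1
g(6) = mex{0} = 1
g(7) = mex{0} = 1
g(8) = mex{0} = 1
So g(8) = 1.
Build the Grundy sequence for stack C with g(k) = mex{g(k−s) : s ∈ {6, 7}, s ≤ k}:
g(0) = mex{} = 0
g(1) = mex{} = 0
g(2) = mex{} = 0
g(3) = mex{} = 0
g(4) = mex{} = 0
g(5) = mex{} = 0
g(6) = mex{0} = 1
g(7) = mex{0} = 1
g(8) = mex{0} = 1
g(9) = mex{0} = 1
g(10) = mex{0} = 1
So g(10) = 1.
By the Sprague-Grundy theorem, the Grundy value of a sum of independent games is the XOR of the component values.
Combined value = 12 XOR 1 XOR 1 = 12.

12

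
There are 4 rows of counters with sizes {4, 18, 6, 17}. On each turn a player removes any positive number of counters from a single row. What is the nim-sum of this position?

Nim-sum: 4 ⊕ 18 ⊕ 6 ⊕ 17 = 1.

1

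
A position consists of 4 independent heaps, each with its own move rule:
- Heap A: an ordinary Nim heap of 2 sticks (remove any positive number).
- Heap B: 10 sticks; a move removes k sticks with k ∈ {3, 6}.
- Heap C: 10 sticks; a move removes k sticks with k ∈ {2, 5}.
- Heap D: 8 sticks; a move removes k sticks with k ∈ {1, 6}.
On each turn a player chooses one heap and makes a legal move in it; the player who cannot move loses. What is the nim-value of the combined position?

2

Heap A is a plain Nim heap of size 2, so its Grundy value is 2.
Build the Grundy sequence for heap B with g(k) = mex{g(k−s) : s ∈ {3, 6}, s ≤ k}:
k:     0  1  2  3  4  5  6  7  8  9 10
g(k):  0  0  0  1  1  1  2  2  2  0  0
So g(10) = 0.
For heap C, compute g(0), g(1), … with moves {2, 5}:
g(0) = mex{} = 0
g(1) = mex{} = 0
g(2) = mex{0} = 1
g(3) = mex{0} = 1
g(4) = mex{1} = 0
g(5) = mex{0,1} = 2
g(6) = mex{0} = 1
g(7) = mex{1,2} = 0
g(8) = mex{1} = 0
g(9) = mex{0} = 1
g(10) = mex{0,2} = 1
So g(10) = 1.
Grundy values for heap D (subtraction set {1, 6}):
k:     0  1  2  3  4  5  6  7  8
g(k):  0  1  0  1  0  1  2  0  1
So g(8) = 1.
The value of a disjunctive sum is the nim-sum of the parts.
Combined value = 2 XOR 0 XOR 1 XOR 1 = 2.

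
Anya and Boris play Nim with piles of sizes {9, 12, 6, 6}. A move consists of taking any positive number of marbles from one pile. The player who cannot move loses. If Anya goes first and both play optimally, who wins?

Anya wins

Compute the nim-sum pairwise:
9 ^ 12 = 5
5 ^ 6 = 3
3 ^ 6 = 5
The nim-sum is 5 ≠ 0, so this is an N-position: the player to move can win; Anya has a winning move.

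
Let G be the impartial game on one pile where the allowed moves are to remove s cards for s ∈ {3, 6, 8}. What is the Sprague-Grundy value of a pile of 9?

Build the Grundy sequence with g(k) = mex{g(k−s) : s ∈ {3, 6, 8}, s ≤ k}:
k:     0  1  2  3  4  5  6  7  8  9
g(k):  0  0  0  1  1  1  2  2  2  3
So g(9) = 3.

3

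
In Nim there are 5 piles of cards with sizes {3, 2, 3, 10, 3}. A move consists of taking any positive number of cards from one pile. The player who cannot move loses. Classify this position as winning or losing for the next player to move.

Winning position

Nim-sum: 3 ^ 2 ^ 3 ^ 10 ^ 3 = 11.
The nim-sum is 11 ≠ 0, so this is an N-position: the player to move can win.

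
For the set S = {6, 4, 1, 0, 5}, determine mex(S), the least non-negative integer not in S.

The values 0, 1 are all present; 2 is the first non-negative integer missing from the set.

2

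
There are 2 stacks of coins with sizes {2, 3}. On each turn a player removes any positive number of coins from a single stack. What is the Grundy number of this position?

1

Compute the nim-sum pairwise:
2 ^ 3 = 1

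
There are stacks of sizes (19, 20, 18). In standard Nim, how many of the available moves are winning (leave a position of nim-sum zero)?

Bitwise XOR of the heap sizes:
  10011  (19)
  10100  (20)
  10010  (18)
  -----
  10101  (21)
The overall nim-sum is X = 21. A stack of size p has a winning move iff p XOR X < p (reduce it to p XOR X).
  19: 19 XOR 21 = 6 < 19 — winning move (to 6).
  20: 20 XOR 21 = 1 < 20 — winning move (to 1).
  18: 18 XOR 21 = 7 < 18 — winning move (to 7).
That gives 3 winning moves.

3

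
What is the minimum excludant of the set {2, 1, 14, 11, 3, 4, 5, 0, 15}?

The values 0, 1, 2, 3, 4, 5 are all present; 6 is the first non-negative integer missing from the set.

6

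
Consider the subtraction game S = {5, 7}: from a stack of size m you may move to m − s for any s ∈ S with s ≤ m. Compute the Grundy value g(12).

0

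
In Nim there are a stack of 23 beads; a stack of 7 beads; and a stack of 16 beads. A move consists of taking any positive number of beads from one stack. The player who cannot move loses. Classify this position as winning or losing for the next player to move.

Losing position

Nim-sum: 23 XOR 7 XOR 16 = 0.
The nim-sum is 0, so this is a P-position: the player to move is in a losing position under optimal play.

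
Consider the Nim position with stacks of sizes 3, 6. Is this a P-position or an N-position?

Bitwise XOR of the heap sizes:
  011  (3)
  110  (6)
  ---
  101  (5)
The nim-sum is 5 ≠ 0, so this is an N-position: the player to move can win.

N-position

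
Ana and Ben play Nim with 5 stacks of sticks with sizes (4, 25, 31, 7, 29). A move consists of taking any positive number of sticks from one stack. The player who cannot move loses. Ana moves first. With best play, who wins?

Nim-sum: 4 ⊕ 25 ⊕ 31 ⊕ 7 ⊕ 29 = 24.
The nim-sum is 24 ≠ 0, so this is an N-position: the player to move can win; Ana has a winning move.

Ana wins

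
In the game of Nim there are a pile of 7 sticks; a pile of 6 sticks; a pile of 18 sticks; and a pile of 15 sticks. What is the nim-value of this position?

28

Nim-sum: 7 XOR 6 XOR 18 XOR 15 = 28.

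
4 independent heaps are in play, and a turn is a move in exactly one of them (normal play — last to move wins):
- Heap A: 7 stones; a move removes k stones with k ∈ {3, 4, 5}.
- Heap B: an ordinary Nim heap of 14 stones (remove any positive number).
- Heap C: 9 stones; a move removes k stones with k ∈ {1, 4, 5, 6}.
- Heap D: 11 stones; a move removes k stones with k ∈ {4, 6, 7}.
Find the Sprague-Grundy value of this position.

12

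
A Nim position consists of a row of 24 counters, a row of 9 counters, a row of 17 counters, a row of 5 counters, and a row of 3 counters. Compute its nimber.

6

Nim-sum: 24 XOR 9 XOR 17 XOR 5 XOR 3 = 6.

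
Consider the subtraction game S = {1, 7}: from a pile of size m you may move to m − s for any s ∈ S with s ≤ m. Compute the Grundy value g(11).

1

Compute g(0), g(1), … for moves {1, 7}:
k:     0  1  2  3  4  5  6  7  8  9 10 11
g(k):  0  1  0  1  0  1  0  1  0  1  0  1
So g(11) = 1.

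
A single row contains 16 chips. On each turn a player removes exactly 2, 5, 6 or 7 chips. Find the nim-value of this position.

Build the Grundy sequence with g(k) = mex{g(k−s) : s ∈ {2, 5, 6, 7}, s ≤ k}:
k:     0  1  2  3  4  5  6  7  8  9 10 11 12 13 14 15 16
g(k):  0  0  1  1  0  2  1  3  2  2  3  3  0  0  1  1  0
So g(16) = 0.

0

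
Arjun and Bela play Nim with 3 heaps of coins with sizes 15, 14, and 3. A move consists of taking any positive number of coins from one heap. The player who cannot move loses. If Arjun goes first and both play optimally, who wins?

Bitwise XOR of the heap sizes:
  1111  (15)
  1110  (14)
  0011  (3)
  ----
  0010  (2)
The nim-sum is 2 ≠ 0, so this is an N-position: the player to move can win; Arjun has a winning move.

Arjun wins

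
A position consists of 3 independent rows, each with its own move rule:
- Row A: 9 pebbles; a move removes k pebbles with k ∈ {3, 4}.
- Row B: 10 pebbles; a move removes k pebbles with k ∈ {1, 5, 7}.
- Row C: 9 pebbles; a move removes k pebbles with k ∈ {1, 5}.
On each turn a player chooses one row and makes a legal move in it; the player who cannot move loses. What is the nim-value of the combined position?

For row A, compute g(0), g(1), … with moves {3, 4}:
g(0) = mex{} = 0
g(1) = mex{} = 0
g(2) = mex{} = 0
g(3) = mex{0} = 1
g(4) = mex{0} = 1
g(5) = mex{0} = 1
g(6) = mex{0,1} = 2
g(7) = mex{1} = 0
g(8) = mex{1} = 0
g(9) = mex{1,2} = 0
So g(9) = 0.
Build the Grundy sequence for row B with g(k) = mex{g(k−s) : s ∈ {1, 5, 7}, s ≤ k}:
g(0) = mex{} = 0
g(1) = mex{0} = 1
g(2) = mex{1} = 0
g(3) = mex{0} = 1
g(4) = mex{1} = 0
g(5) = mex{0} = 1
g(6) = mex{1} = 0
g(7) = mex{0} = 1
g(8) = mex{1} = 0
g(9) = mex{0} = 1
g(10) = mex{1} = 0
So g(10) = 0.
Build the Grundy sequence for row C with g(k) = mex{g(k−s) : s ∈ {1, 5}, s ≤ k}:
g(0) = mex{} = 0
g(1) = mex{0} = 1
g(2) = mex{1} = 0
g(3) = mex{0} = 1
g(4) = mex{1} = 0
g(5) = mex{0} = 1
g(6) = mex{1} = 0
g(7) = mex{0} = 1
g(8) = mex{1} = 0
g(9) = mex{0} = 1
So g(9) = 1.
By the Sprague-Grundy theorem, the Grundy value of a sum of independent games is the XOR of the component values.
Combined value = 0 ⊕ 0 ⊕ 1 = 1.

1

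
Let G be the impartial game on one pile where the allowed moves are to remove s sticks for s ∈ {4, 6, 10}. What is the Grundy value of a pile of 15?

0

Build the Grundy sequence with g(k) = mex{g(k−s) : s ∈ {4, 6, 10}, s ≤ k}:
k:     0  1  2  3  4  5  6  7  8  9 10 11 12 13 14 15
g(k):  0  0  0  0  1  1  1  1  2  2  2  2  3  3  0  0
So g(15) = 0.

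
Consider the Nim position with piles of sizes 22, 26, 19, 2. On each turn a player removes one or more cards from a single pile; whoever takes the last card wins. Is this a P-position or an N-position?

N-position

Bitwise XOR of the heap sizes:
  10110  (22)
  11010  (26)
  10011  (19)
  00010  (2)
  -----
  11101  (29)
The nim-sum is 29 ≠ 0, so this is an N-position: the player to move can win.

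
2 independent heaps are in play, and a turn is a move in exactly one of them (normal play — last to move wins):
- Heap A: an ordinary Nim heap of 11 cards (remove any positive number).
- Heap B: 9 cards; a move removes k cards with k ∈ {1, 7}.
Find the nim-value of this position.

Heap A is a plain Nim heap of size 11, so its Grundy value is 11.
Build the Grundy sequence for heap B with g(k) = mex{g(k−s) : s ∈ {1, 7}, s ≤ k}:
k:     0  1  2  3  4  5  6  7  8  9
g(k):  0  1  0  1  0  1  0  1  0  1
So g(9) = 1.
By the Sprague-Grundy theorem, the Grundy value of a sum of independent games is the XOR of the component values.
Combined value = 11 XOR 1 = 10.

10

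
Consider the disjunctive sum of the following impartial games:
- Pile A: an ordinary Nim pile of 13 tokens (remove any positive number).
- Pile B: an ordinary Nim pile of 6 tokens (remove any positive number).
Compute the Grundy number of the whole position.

11

Pile A is a plain Nim pile of size 13, so its Grundy value is 13.
Pile B is a plain Nim pile of size 6, so its Grundy value is 6.
By the Sprague-Grundy theorem, the Grundy value of a sum of independent games is the XOR of the component values.
Combined value = 13 ⊕ 6 = 11.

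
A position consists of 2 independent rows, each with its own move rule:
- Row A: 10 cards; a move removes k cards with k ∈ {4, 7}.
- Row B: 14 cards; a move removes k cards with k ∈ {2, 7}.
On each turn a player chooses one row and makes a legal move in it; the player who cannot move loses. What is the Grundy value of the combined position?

2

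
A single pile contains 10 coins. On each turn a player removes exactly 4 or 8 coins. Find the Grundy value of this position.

2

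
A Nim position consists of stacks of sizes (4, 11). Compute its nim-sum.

Bitwise XOR of the heap sizes:
  0100  (4)
  1011  (11)
  ----
  1111  (15)

15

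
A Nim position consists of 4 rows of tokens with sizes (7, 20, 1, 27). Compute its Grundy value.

9

Compute the nim-sum pairwise:
7 XOR 20 = 19
19 XOR 1 = 18
18 XOR 27 = 9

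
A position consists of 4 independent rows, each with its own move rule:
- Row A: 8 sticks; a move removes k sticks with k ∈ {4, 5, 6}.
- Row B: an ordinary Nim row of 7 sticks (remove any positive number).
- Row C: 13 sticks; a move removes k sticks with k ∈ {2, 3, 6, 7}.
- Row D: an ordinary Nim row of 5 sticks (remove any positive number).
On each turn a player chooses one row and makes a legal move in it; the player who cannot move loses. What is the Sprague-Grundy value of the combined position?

For row A, compute g(0), g(1), … with moves {4, 5, 6}:
k:     0  1  2  3  4  5  6  7  8
g(k):  0  0  0  0  1  1  1  1  2
So g(8) = 2.
Row B is a plain Nim row of size 7, so its Grundy value is 7.
Grundy values for row C (subtraction set {2, 3, 6, 7}):
k:     0  1  2  3  4  5  6  7  8  9 10 11 12 13
g(k):  0  0  1  1  2  0  3  1  2  0  0  1  1  2
So g(13) = 2.
Row D is a plain Nim row of size 5, so its Grundy value is 5.
The value of a disjunctive sum is the nim-sum of the parts.
Combined value = 2 ⊕ 7 ⊕ 2 ⊕ 5 = 2.

2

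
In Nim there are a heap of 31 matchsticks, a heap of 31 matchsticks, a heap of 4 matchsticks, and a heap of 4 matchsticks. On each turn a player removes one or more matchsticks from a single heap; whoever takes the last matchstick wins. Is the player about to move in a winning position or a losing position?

Nim-sum: 31 XOR 31 XOR 4 XOR 4 = 0.
The nim-sum is 0, so this is a P-position: the player to move is in a losing position under optimal play.

Losing position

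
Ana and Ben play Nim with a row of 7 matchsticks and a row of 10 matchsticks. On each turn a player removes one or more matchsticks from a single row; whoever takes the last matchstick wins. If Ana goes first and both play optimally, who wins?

Ana wins

In binary:
  0111  (7)
  1010  (10)
  ----
  1101  (13)
The nim-sum is 13 ≠ 0, so this is an N-position: the player to move can win; Ana has a winning move.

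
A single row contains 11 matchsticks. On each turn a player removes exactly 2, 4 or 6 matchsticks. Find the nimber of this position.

1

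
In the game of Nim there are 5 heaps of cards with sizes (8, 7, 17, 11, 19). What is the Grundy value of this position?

6

Nim-sum: 8 ⊕ 7 ⊕ 17 ⊕ 11 ⊕ 19 = 6.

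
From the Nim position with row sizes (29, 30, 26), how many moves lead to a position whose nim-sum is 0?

Write each in binary and XOR column by column:
  11101  (29)
  11110  (30)
  11010  (26)
  -----
  11001  (25)
The overall nim-sum is X = 25. A row of size p has a winning move iff p XOR X < p (reduce it to p XOR X).
  29: 29 XOR 25 = 4 < 29 — winning move (to 4).
  30: 30 XOR 25 = 7 < 30 — winning move (to 7).
  26: 26 XOR 25 = 3 < 26 — winning move (to 3).
That gives 3 winning moves.

3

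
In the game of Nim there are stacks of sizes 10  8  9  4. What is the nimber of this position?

Nim-sum: 10 ⊕ 8 ⊕ 9 ⊕ 4 = 15.

15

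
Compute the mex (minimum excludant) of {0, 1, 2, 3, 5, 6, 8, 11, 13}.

4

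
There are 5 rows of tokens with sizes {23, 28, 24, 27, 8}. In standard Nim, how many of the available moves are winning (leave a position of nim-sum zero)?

Compute the nim-sum pairwise:
23 XOR 28 = 11
11 XOR 24 = 19
19 XOR 27 = 8
8 XOR 8 = 0
The nim-sum is already 0, so every move leaves a nonzero nim-sum — there are no winning moves.

0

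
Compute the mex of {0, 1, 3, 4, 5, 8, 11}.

The values 0, 1 are all present; 2 is the first non-negative integer missing from the set.

2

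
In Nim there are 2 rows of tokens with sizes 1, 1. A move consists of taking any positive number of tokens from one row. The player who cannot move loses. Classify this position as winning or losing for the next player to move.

Losing position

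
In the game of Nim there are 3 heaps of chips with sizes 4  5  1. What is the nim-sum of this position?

0

In binary:
  100  (4)
  101  (5)
  001  (1)
  ---
  000  (0)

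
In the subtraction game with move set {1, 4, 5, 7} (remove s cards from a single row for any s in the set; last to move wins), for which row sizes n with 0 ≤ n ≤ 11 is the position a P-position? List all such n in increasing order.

Build the Grundy sequence with g(k) = mex{g(k−s) : s ∈ {1, 4, 5, 7}, s ≤ k}:
k:     0  1  2  3  4  5  6  7  8  9 10 11
g(k):  0  1  0  1  2  3  2  3  0  1  0  1
The P-positions (g = 0) in 0..11 are 0, 2, 8, 10.

0, 2, 8, 10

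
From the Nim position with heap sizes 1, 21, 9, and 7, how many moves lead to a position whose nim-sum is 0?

1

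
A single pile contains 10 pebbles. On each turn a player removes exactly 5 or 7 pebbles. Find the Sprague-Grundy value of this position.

2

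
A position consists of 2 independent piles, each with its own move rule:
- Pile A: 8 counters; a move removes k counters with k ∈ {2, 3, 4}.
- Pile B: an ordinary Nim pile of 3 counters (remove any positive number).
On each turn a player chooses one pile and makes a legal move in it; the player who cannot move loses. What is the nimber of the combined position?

Grundy values for pile A (subtraction set {2, 3, 4}):
k:     0  1  2  3  4  5  6  7  8
g(k):  0  0  1  1  2  2  0  0  1
So g(8) = 1.
Pile B is a plain Nim pile of size 3, so its Grundy value is 3.
By the Sprague-Grundy theorem, the Grundy value of a sum of independent games is the XOR of the component values.
Combined value = 1 XOR 3 = 2.

2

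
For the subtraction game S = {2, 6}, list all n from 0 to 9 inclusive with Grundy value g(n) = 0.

0, 1, 4, 5, 8, 9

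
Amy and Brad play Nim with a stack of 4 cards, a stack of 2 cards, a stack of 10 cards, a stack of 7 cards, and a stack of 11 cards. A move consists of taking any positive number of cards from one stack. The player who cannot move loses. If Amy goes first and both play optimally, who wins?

Brad wins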